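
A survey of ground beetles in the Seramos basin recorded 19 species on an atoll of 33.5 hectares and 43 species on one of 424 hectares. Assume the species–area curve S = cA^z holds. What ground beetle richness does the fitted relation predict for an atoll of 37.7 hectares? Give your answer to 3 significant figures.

z = ln(43/19) / ln(424/33.5) = 0.8168 / 2.5382 = 0.3218
c = 19 / 33.5^0.3218 = 19 / 3.096 = 6.138
S₃ = 6.138 × 37.7^0.3218 = 6.138 × 3.216 ≈ 19.74

19.7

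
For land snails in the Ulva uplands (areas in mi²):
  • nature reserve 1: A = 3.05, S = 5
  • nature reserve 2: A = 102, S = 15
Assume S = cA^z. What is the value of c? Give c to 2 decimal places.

z = ln(S₂/S₁) / ln(A₂/A₁) = ln(15/5) / ln(102/3.05) = 1.0986 / 3.5098 = 0.3130
c = S₁ / A₁^z = 5 / 3.05^0.3130 = 5 / 1.418 = 3.527

3.53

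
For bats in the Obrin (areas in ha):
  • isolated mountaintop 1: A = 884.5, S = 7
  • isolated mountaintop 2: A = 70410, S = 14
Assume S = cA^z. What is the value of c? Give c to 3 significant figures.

2.39

z = ln(S₂/S₁) / ln(A₂/A₁) = ln(14/7) / ln(70410/884.5) = 0.6931 / 4.3771 = 0.1584
c = S₁ / A₁^z = 7 / 884.5^0.1584 = 7 / 2.928 = 2.39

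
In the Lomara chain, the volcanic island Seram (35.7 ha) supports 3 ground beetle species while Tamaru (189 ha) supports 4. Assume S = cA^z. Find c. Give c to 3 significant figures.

1.62

z = ln(S₂/S₁) / ln(A₂/A₁) = ln(4/3) / ln(189/35.7) = 0.2877 / 1.6666 = 0.1726
c = S₁ / A₁^z = 3 / 35.7^0.1726 = 3 / 1.854 = 1.618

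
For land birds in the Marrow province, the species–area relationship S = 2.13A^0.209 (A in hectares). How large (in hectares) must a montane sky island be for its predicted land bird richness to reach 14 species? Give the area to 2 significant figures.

14 = 2.13 × A^0.209  ⇒  A^0.209 = 14/2.13 = 6.573
ln A = ln(6.573) / 0.209 = 1.8829 / 0.209 = 9.0093
A = e^9.0093 ≈ 8178 hectares

8200 hectares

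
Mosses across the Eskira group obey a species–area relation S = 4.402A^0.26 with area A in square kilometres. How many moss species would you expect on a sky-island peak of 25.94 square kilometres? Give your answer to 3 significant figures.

S = 4.402 × 25.94^0.26
ln S = ln 4.402 + 0.26 × ln 25.94 = 1.4821 + 0.26 × 3.2558 = 2.3286
S = e^2.3286 ≈ 10.26

10.3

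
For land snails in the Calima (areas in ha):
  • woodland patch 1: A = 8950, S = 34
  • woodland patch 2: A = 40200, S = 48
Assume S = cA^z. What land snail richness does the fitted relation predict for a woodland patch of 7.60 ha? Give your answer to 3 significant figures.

z = ln(48/34) / ln(40200/8950) = 0.3448 / 1.5022 = 0.2296
c = 34 / 8950^0.2296 = 34 / 8.075 = 4.21
S₃ = 4.21 × 7.6^0.2296 = 4.21 × 1.593 ≈ 6.707

6.71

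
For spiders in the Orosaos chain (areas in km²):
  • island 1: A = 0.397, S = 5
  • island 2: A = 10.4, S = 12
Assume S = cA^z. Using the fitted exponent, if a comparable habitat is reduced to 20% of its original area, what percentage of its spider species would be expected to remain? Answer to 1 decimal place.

z = ln(12/5) / ln(10.4/0.397) = 0.8755 / 3.2656 = 0.2681
S_new/S_old = (A_new/A_old)^z = 0.2^0.2681 = exp(0.2681 × -1.6094) = 0.6496

65.0%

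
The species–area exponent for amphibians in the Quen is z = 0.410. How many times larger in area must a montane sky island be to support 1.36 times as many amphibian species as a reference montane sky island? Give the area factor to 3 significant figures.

2.12

(A₂/A₁)^0.41 = 1.36, so A₂/A₁ = 1.36^(1/0.41) = 1.36^2.439
ln(A₂/A₁) = ln 1.36 / 0.41 = 0.3075 / 0.41 = 0.7500
A₂/A₁ = e^0.7500 ≈ 2.117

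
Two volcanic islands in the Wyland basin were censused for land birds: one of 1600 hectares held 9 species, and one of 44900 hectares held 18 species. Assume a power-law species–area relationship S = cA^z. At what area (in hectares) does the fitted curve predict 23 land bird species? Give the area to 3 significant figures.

146000 hectares

z = ln(18/9) / ln(44900/1600) = 0.6931 / 3.3344 = 0.2079
c = 9 / 1600^0.2079 = 9 / 4.635 = 1.942
A = (23/1.942)^(1/0.2079) ⇒ ln A = ln(11.85)/0.2079 = 11.8914
A = e^11.8914 ≈ 146002 hectares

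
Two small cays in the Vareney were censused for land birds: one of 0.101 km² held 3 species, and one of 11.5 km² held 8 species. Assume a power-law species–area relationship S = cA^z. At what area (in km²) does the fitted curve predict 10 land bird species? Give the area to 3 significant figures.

z = ln(8/3) / ln(11.5/0.101) = 0.9808 / 4.7350 = 0.2071
c = 3 / 0.101^0.2071 = 3 / 0.6219 = 4.824
A = (10/4.824)^(1/0.2071) ⇒ ln A = ln(2.073)/0.2071 = 3.5196
A = e^3.5196 ≈ 33.77 km²

33.8 km²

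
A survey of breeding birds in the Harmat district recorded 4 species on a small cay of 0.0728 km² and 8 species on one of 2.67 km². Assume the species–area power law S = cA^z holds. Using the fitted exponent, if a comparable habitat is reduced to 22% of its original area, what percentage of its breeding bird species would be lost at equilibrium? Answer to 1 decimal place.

z = ln(8/4) / ln(2.67/0.0728) = 0.6931 / 3.6021 = 0.1924
S_new/S_old = (A_new/A_old)^z = 0.22^0.1924 = exp(0.1924 × -1.5141) = 0.7472
Fraction lost = 1 − 0.7472 = 0.2528

25.3%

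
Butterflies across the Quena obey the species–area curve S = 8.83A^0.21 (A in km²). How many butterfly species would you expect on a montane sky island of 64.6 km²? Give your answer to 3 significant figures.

21.2

S = 8.83 × 64.6^0.21
ln S = ln 8.83 + 0.21 × ln 64.6 = 2.1782 + 0.21 × 4.1682 = 3.0535
S = e^3.0535 ≈ 21.19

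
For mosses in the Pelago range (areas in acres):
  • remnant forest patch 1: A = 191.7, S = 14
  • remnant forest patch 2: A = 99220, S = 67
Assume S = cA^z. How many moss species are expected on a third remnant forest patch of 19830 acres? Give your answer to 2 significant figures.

z = ln(67/14) / ln(99220/191.7) = 1.5656 / 6.2492 = 0.2505
c = 14 / 191.7^0.2505 = 14 / 3.731 = 3.752
S₃ = 3.752 × 19830^0.2505 = 3.752 × 11.93 ≈ 44.76

45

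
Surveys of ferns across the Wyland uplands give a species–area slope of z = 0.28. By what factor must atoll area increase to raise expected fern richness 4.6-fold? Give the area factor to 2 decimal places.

(A₂/A₁)^0.28 = 4.6, so A₂/A₁ = 4.6^(1/0.28) = 4.6^3.571
ln(A₂/A₁) = ln 4.6 / 0.28 = 1.5261 / 0.28 = 5.4502
A₂/A₁ = e^5.4502 ≈ 232.8

232.80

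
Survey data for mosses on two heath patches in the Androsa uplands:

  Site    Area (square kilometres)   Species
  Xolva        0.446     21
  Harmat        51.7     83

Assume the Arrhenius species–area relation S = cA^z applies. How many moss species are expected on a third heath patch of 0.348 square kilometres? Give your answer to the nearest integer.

20

z = ln(83/21) / ln(51.7/0.446) = 1.3743 / 4.7529 = 0.2892
c = 21 / 0.446^0.2892 = 21 / 0.7918 = 26.52
S₃ = 26.52 × 0.348^0.2892 = 26.52 × 0.737 ≈ 19.55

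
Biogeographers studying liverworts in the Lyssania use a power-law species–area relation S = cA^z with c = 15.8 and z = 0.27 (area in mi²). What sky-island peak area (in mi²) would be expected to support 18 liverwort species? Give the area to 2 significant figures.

1.6 mi²

18 = 15.8 × A^0.27  ⇒  A^0.27 = 18/15.8 = 1.139
ln A = ln(1.139) / 0.27 = 0.1304 / 0.27 = 0.4828
A = e^0.4828 ≈ 1.621 mi²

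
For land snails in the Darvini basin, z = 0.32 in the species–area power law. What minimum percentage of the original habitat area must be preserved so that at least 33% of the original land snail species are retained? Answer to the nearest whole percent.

3%

Need (A_new/A_old)^0.32 = 0.33, so A_new/A_old = 0.33^(1/0.32) = 0.33^3.125
ln(A_new/A_old) = ln 0.33 / 0.32 = -1.1087 / 0.32 = -3.4646
A_new/A_old = e^-3.4646 ≈ 0.03129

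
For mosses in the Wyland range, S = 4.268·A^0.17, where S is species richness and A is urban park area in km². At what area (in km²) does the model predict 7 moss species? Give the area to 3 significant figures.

7 = 4.268 × A^0.17  ⇒  A^0.17 = 7/4.268 = 1.64
ln A = ln(1.64) / 0.17 = 0.4948 / 0.17 = 2.9104
A = e^2.9104 ≈ 18.36 km²

18.4 km²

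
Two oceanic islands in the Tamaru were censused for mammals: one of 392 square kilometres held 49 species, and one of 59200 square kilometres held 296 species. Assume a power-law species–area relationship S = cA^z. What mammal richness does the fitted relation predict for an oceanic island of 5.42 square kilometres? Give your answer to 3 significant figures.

10.6

z = ln(296/49) / ln(59200/392) = 1.7985 / 5.0174 = 0.3585
c = 49 / 392^0.3585 = 49 / 8.503 = 5.762
S₃ = 5.762 × 5.42^0.3585 = 5.762 × 1.833 ≈ 10.56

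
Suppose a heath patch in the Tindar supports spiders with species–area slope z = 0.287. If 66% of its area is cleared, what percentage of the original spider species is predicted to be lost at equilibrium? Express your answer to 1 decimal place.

S_new/S_old = (A_new/A_old)^z = 0.34^0.287
= exp(0.287 × ln 0.34) = exp(0.287 × -1.0788) = exp(-0.3096) ≈ 0.7337
Fraction lost = 1 − 0.7337 = 0.2663

26.6%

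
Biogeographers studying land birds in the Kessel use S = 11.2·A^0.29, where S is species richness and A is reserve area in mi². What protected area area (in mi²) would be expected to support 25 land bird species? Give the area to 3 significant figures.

25 = 11.2 × A^0.29  ⇒  A^0.29 = 25/11.2 = 2.232
ln A = ln(2.232) / 0.29 = 0.8030 / 0.29 = 2.7688
A = e^2.7688 ≈ 15.94 mi²

15.9 mi²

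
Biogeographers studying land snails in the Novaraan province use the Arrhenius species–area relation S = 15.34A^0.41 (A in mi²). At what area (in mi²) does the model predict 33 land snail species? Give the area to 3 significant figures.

33 = 15.34 × A^0.41  ⇒  A^0.41 = 33/15.34 = 2.151
ln A = ln(2.151) / 0.41 = 0.7660 / 0.41 = 1.8684
A = e^1.8684 ≈ 6.478 mi²

6.48 mi²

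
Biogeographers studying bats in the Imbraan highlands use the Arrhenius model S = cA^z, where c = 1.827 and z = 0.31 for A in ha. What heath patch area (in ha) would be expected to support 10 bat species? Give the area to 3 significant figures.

10 = 1.827 × A^0.31  ⇒  A^0.31 = 10/1.827 = 5.473
ln A = ln(5.473) / 0.31 = 1.6999 / 0.31 = 5.4836
A = e^5.4836 ≈ 240.7 ha

241 ha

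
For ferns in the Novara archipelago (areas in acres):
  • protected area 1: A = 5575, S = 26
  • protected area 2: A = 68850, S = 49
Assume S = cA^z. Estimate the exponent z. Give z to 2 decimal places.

Taking logs: ln S = ln c + z ln A, so z = (ln S₂ − ln S₁)/(ln A₂ − ln A₁).
z = ln(49/26) / ln(68850/5575) = ln(1.885) / ln(12.35) = 0.6337 / 2.5136 = 0.2521

0.25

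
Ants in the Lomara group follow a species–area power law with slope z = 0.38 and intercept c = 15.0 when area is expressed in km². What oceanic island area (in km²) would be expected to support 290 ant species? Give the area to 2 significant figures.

290 = 15 × A^0.38  ⇒  A^0.38 = 290/15 = 19.33
ln A = ln(19.33) / 0.38 = 2.9618 / 0.38 = 7.7943
A = e^7.7943 ≈ 2427 km²

2400 km²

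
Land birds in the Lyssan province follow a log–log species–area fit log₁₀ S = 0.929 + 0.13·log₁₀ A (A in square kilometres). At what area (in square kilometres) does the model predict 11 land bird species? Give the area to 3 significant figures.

7.32 square kilometres

11 = 8.492 × A^0.13  ⇒  A^0.13 = 11/8.492 = 1.295
ln A = ln(1.295) / 0.13 = 0.2588 / 0.13 = 1.9907
A = e^1.9907 ≈ 7.321 square kilometres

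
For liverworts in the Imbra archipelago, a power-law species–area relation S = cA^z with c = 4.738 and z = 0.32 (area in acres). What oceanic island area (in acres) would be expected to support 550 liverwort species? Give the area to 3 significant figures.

550 = 4.738 × A^0.32  ⇒  A^0.32 = 550/4.738 = 116.1
ln A = ln(116.1) / 0.32 = 4.7543 / 0.32 = 14.8572
A = e^14.8572 ≈ 2833994 acres

2830000 acres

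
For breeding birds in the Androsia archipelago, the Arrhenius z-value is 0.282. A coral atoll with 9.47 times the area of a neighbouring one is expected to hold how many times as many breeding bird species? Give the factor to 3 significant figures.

S₂/S₁ = (A₂/A₁)^z = 9.47^0.282
ln(S₂/S₁) = 0.282 × ln 9.47 = 0.282 × 2.2481 = 0.6340
S₂/S₁ = e^0.6340 ≈ 1.885

1.89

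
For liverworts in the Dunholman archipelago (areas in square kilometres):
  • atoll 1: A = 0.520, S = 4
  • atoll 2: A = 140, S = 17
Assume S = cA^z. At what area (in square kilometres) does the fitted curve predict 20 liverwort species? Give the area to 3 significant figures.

262 square kilometres

z = ln(17/4) / ln(140/0.52) = 1.4469 / 5.5956 = 0.2586
c = 4 / 0.52^0.2586 = 4 / 0.8444 = 4.737
A = (20/4.737)^(1/0.2586) ⇒ ln A = ln(4.222)/0.2586 = 5.5701
A = e^5.5701 ≈ 262.5 square kilometres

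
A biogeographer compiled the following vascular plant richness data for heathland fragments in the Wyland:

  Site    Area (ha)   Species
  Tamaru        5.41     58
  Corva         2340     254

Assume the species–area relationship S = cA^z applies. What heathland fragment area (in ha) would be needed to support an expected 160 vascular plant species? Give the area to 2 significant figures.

350 ha

z = ln(254/58) / ln(2340/5.41) = 1.4769 / 6.0697 = 0.2433
c = 58 / 5.41^0.2433 = 58 / 1.508 = 38.46
A = (160/38.46)^(1/0.2433) ⇒ ln A = ln(4.16)/0.2433 = 5.8585
A = e^5.8585 ≈ 350.2 ha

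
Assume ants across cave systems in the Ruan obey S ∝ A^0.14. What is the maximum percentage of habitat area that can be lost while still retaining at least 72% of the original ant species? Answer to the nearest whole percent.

Need (A_new/A_old)^0.14 = 0.72, so A_new/A_old = 0.72^(1/0.14) = 0.72^7.143
ln(A_new/A_old) = ln 0.72 / 0.14 = -0.3285 / 0.14 = -2.3465
A_new/A_old = e^-2.3465 ≈ 0.09571
Fraction that can be lost = 1 − 0.09571 = 0.9043

90%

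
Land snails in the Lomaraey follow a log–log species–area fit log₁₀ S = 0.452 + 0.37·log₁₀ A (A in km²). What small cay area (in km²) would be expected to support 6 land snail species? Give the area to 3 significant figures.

6 = 2.831 × A^0.37  ⇒  A^0.37 = 6/2.831 = 2.119
ln A = ln(2.119) / 0.37 = 0.7510 / 0.37 = 2.0297
A = e^2.0297 ≈ 7.612 km²

7.61 km²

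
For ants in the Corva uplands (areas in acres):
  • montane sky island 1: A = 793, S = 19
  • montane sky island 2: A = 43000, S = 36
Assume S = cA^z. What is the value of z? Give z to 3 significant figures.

0.160

Taking logs: ln S = ln c + z ln A, so z = (ln S₂ − ln S₁)/(ln A₂ − ln A₁).
z = ln(36/19) / ln(43000/793) = ln(1.895) / ln(54.22) = 0.6391 / 3.9931 = 0.1600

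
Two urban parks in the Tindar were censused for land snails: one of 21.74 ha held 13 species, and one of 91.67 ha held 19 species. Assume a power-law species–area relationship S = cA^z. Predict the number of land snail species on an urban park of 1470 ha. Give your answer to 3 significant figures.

z = ln(19/13) / ln(91.67/21.74) = 0.3795 / 1.4390 = 0.2637
c = 13 / 21.74^0.2637 = 13 / 2.252 = 5.772
S₃ = 5.772 × 1470^0.2637 = 5.772 × 6.843 ≈ 39.5

39.5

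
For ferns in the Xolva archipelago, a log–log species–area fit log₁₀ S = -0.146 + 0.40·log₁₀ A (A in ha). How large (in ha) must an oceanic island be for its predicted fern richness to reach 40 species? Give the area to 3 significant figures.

40 = 0.7145 × A^0.4  ⇒  A^0.4 = 40/0.7145 = 55.98
ln A = ln(55.98) / 0.4 = 4.0251 / 0.4 = 10.0626
A = e^10.0626 ≈ 23450 ha

23500 ha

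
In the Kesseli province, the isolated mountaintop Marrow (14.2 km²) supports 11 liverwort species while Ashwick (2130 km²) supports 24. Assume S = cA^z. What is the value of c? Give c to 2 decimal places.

7.28

z = ln(S₂/S₁) / ln(A₂/A₁) = ln(24/11) / ln(2130/14.2) = 0.7802 / 5.0106 = 0.1557
c = S₁ / A₁^z = 11 / 14.2^0.1557 = 11 / 1.512 = 7.277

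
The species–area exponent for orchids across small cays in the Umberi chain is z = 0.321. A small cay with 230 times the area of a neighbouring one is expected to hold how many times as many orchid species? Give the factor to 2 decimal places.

5.73

S₂/S₁ = (A₂/A₁)^z = 230^0.321
ln(S₂/S₁) = 0.321 × ln 230 = 0.321 × 5.4381 = 1.7456
S₂/S₁ = e^1.7456 ≈ 5.729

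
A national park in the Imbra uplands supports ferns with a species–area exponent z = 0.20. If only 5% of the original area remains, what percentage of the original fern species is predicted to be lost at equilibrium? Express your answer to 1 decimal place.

45.1%

S_new/S_old = (A_new/A_old)^z = 0.05^0.2
= exp(0.2 × ln 0.05) = exp(0.2 × -2.9957) = exp(-0.5991) ≈ 0.5493
Fraction lost = 1 − 0.5493 = 0.4507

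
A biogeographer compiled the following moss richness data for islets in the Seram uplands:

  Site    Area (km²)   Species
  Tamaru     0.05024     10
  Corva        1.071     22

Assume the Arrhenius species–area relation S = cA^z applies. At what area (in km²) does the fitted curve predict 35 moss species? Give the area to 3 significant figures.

6.49 km²

z = ln(22/10) / ln(1.071/0.05024) = 0.7885 / 3.0595 = 0.2577
c = 10 / 0.05024^0.2577 = 10 / 0.4627 = 21.61
A = (35/21.61)^(1/0.2577) ⇒ ln A = ln(1.619)/0.2577 = 1.8703
A = e^1.8703 ≈ 6.49 km²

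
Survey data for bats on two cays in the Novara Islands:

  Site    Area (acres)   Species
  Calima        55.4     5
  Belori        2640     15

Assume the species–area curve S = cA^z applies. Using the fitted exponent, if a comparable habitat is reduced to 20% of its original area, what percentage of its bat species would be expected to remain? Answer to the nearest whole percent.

63%

z = ln(15/5) / ln(2640/55.4) = 1.0986 / 3.8640 = 0.2843
S_new/S_old = (A_new/A_old)^z = 0.2^0.2843 = exp(0.2843 × -1.6094) = 0.6328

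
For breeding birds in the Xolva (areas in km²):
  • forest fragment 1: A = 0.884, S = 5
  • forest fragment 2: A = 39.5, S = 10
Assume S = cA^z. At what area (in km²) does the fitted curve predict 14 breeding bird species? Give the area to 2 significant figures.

z = ln(10/5) / ln(39.5/0.884) = 0.6931 / 3.7996 = 0.1824
c = 5 / 0.884^0.1824 = 5 / 0.9778 = 5.114
A = (14/5.114)^(1/0.1824) ⇒ ln A = ln(2.738)/0.1824 = 5.5207
A = e^5.5207 ≈ 249.8 km²

250 km²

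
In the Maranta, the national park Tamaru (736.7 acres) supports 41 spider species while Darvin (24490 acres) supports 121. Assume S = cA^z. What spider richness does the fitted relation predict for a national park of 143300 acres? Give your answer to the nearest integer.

209

z = ln(121/41) / ln(24490/736.7) = 1.0822 / 3.5038 = 0.3089
c = 41 / 736.7^0.3089 = 41 / 7.684 = 5.335
S₃ = 5.335 × 143300^0.3089 = 5.335 × 39.14 ≈ 208.8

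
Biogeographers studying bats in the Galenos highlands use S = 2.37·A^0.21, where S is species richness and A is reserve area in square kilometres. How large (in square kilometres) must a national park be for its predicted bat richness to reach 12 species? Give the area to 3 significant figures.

2260 square kilometres

12 = 2.37 × A^0.21  ⇒  A^0.21 = 12/2.37 = 5.063
ln A = ln(5.063) / 0.21 = 1.6220 / 0.21 = 7.7239
A = e^7.7239 ≈ 2262 square kilometres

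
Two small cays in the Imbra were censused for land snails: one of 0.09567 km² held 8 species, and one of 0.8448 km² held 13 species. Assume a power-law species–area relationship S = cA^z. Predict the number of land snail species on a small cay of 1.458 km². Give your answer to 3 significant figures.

z = ln(13/8) / ln(0.8448/0.09567) = 0.4855 / 2.1782 = 0.2229
c = 8 / 0.09567^0.2229 = 8 / 0.5927 = 13.5
S₃ = 13.5 × 1.458^0.2229 = 13.5 × 1.088 ≈ 14.68

14.7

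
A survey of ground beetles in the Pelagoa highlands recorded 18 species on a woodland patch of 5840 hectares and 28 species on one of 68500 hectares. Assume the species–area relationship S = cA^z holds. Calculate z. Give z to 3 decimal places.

Taking logs: ln S = ln c + z ln A, so z = (ln S₂ − ln S₁)/(ln A₂ − ln A₁).
z = ln(28/18) / ln(68500/5840) = ln(1.556) / ln(11.73) = 0.4418 / 2.4621 = 0.1795

0.179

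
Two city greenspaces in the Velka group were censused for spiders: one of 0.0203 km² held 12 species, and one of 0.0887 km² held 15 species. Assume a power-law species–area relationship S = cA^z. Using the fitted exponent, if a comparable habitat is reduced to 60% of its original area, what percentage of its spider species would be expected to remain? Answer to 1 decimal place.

z = ln(15/12) / ln(0.0887/0.0203) = 0.2231 / 1.4746 = 0.1513
S_new/S_old = (A_new/A_old)^z = 0.6^0.1513 = exp(0.1513 × -0.5108) = 0.9256

92.6%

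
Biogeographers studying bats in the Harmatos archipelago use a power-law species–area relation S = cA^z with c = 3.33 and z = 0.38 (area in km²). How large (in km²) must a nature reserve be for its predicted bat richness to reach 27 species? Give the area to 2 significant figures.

250 km²

27 = 3.33 × A^0.38  ⇒  A^0.38 = 27/3.33 = 8.108
ln A = ln(8.108) / 0.38 = 2.0929 / 0.38 = 5.5075
A = e^5.5075 ≈ 246.5 km²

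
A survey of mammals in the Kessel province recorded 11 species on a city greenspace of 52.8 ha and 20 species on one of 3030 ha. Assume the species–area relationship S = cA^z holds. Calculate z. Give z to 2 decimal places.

Taking logs: ln S = ln c + z ln A, so z = (ln S₂ − ln S₁)/(ln A₂ − ln A₁).
z = ln(20/11) / ln(3030/52.8) = ln(1.818) / ln(57.39) = 0.5978 / 4.0498 = 0.1476

0.15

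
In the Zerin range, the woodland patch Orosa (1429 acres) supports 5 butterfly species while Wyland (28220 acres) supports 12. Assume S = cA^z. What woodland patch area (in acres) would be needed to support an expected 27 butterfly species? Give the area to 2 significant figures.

z = ln(12/5) / ln(28220/1429) = 0.8755 / 2.9831 = 0.2935
c = 5 / 1429^0.2935 = 5 / 8.432 = 0.593
A = (27/0.593)^(1/0.2935) ⇒ ln A = ln(45.53)/0.2935 = 13.0109
A = e^13.0109 ≈ 447278 acres

450000 acres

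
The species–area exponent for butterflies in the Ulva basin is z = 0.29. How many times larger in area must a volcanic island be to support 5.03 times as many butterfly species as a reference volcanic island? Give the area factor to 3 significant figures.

263

(A₂/A₁)^0.29 = 5.03, so A₂/A₁ = 5.03^(1/0.29) = 5.03^3.448
ln(A₂/A₁) = ln 5.03 / 0.29 = 1.6154 / 0.29 = 5.5704
A₂/A₁ = e^5.5704 ≈ 262.5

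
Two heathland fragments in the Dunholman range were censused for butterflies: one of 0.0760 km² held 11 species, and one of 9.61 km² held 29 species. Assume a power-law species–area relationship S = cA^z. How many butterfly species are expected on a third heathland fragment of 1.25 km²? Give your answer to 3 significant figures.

19.3

z = ln(29/11) / ln(9.61/0.076) = 0.9694 / 4.8398 = 0.2003
c = 11 / 0.076^0.2003 = 11 / 0.5968 = 18.43
S₃ = 18.43 × 1.25^0.2003 = 18.43 × 1.046 ≈ 19.27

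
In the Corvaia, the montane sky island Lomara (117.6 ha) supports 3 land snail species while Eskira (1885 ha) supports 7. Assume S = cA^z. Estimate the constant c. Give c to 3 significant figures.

z = ln(S₂/S₁) / ln(A₂/A₁) = ln(7/3) / ln(1885/117.6) = 0.8473 / 2.7744 = 0.3054
c = S₁ / A₁^z = 3 / 117.6^0.3054 = 3 / 4.288 = 0.6996

0.700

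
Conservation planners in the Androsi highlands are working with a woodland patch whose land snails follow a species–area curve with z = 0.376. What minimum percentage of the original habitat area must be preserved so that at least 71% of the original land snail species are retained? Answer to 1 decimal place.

Need (A_new/A_old)^0.376 = 0.71, so A_new/A_old = 0.71^(1/0.376) = 0.71^2.66
ln(A_new/A_old) = ln 0.71 / 0.376 = -0.3425 / 0.376 = -0.9109
A_new/A_old = e^-0.9109 ≈ 0.4022

40.2%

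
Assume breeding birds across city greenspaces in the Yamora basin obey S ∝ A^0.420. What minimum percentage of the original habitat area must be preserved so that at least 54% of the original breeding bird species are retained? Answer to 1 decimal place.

Need (A_new/A_old)^0.42 = 0.54, so A_new/A_old = 0.54^(1/0.42) = 0.54^2.381
ln(A_new/A_old) = ln 0.54 / 0.42 = -0.6162 / 0.42 = -1.4671
A_new/A_old = e^-1.4671 ≈ 0.2306

23.1%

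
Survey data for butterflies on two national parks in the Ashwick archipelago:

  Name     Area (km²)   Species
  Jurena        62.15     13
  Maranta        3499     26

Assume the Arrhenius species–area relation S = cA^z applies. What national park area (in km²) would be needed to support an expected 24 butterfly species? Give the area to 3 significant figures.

2200 km²

z = ln(26/13) / ln(3499/62.15) = 0.6931 / 4.0307 = 0.1720
c = 13 / 62.15^0.1720 = 13 / 2.034 = 6.39
A = (24/6.39)^(1/0.1720) ⇒ ln A = ln(3.756)/0.1720 = 7.6948
A = e^7.6948 ≈ 2197 km²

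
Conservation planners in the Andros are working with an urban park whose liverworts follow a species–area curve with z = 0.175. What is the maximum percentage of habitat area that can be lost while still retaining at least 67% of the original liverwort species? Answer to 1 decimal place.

Need (A_new/A_old)^0.175 = 0.67, so A_new/A_old = 0.67^(1/0.175) = 0.67^5.714
ln(A_new/A_old) = ln 0.67 / 0.175 = -0.4005 / 0.175 = -2.2884
A_new/A_old = e^-2.2884 ≈ 0.1014
Fraction that can be lost = 1 − 0.1014 = 0.8986

89.9%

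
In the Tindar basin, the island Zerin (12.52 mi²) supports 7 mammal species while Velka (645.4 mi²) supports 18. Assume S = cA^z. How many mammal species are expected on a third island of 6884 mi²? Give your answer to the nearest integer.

z = ln(18/7) / ln(645.4/12.52) = 0.9445 / 3.9425 = 0.2396
c = 7 / 12.52^0.2396 = 7 / 1.832 = 3.821
S₃ = 3.821 × 6884^0.2396 = 3.821 × 8.306 ≈ 31.74

32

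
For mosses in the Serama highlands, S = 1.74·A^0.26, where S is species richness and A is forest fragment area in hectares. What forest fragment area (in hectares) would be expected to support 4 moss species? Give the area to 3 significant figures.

24.6 hectares

4 = 1.74 × A^0.26  ⇒  A^0.26 = 4/1.74 = 2.299
ln A = ln(2.299) / 0.26 = 0.8324 / 0.26 = 3.2016
A = e^3.2016 ≈ 24.57 hectares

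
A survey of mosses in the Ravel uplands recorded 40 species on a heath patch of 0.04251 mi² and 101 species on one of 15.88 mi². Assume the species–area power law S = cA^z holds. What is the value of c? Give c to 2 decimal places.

z = ln(S₂/S₁) / ln(A₂/A₁) = ln(101/40) / ln(15.88/0.04251) = 0.9262 / 5.9231 = 0.1564
c = S₁ / A₁^z = 40 / 0.04251^0.1564 = 40 / 0.6103 = 65.54

65.54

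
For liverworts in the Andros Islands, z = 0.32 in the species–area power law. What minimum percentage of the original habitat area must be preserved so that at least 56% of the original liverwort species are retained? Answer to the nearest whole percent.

Need (A_new/A_old)^0.32 = 0.56, so A_new/A_old = 0.56^(1/0.32) = 0.56^3.125
ln(A_new/A_old) = ln 0.56 / 0.32 = -0.5798 / 0.32 = -1.8119
A_new/A_old = e^-1.8119 ≈ 0.1633

16%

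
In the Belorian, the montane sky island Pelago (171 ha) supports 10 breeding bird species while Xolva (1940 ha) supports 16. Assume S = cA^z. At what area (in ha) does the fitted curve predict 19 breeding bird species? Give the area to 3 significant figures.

4710 ha

z = ln(16/10) / ln(1940/171) = 0.4700 / 2.4288 = 0.1935
c = 10 / 171^0.1935 = 10 / 2.705 = 3.697
A = (19/3.697)^(1/0.1935) ⇒ ln A = ln(5.139)/0.1935 = 8.4585
A = e^8.4585 ≈ 4715 ha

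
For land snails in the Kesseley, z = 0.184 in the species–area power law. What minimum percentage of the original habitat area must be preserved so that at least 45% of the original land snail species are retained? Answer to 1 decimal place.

1.3%

Need (A_new/A_old)^0.184 = 0.45, so A_new/A_old = 0.45^(1/0.184) = 0.45^5.435
ln(A_new/A_old) = ln 0.45 / 0.184 = -0.7985 / 0.184 = -4.3397
A_new/A_old = e^-4.3397 ≈ 0.01304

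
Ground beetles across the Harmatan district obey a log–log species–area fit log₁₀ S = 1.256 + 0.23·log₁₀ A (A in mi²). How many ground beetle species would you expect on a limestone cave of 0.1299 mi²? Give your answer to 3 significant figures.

11.3

S = 18.03 × 0.1299^0.23
ln S = ln 18.03 + 0.23 × ln 0.1299 = 2.8920 + 0.23 × -2.0410 = 2.4226
S = e^2.4226 ≈ 11.28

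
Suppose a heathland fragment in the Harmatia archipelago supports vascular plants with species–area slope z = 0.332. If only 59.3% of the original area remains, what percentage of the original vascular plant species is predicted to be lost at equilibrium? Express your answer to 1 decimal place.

15.9%

S_new/S_old = (A_new/A_old)^z = 0.593^0.332
= exp(0.332 × ln 0.593) = exp(0.332 × -0.5226) = exp(-0.1735) ≈ 0.8407
Fraction lost = 1 − 0.8407 = 0.1593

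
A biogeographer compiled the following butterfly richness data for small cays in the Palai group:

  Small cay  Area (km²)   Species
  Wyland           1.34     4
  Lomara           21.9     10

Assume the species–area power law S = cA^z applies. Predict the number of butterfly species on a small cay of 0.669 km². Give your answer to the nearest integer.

3

z = ln(10/4) / ln(21.9/1.34) = 0.9163 / 2.7938 = 0.3280
c = 4 / 1.34^0.3280 = 4 / 1.101 = 3.634
S₃ = 3.634 × 0.669^0.3280 = 3.634 × 0.8765 ≈ 3.185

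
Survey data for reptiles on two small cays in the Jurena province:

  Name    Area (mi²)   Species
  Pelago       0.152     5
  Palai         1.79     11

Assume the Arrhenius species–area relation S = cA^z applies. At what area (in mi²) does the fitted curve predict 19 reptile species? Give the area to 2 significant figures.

9.9 mi²

z = ln(11/5) / ln(1.79/0.152) = 0.7885 / 2.4661 = 0.3197
c = 5 / 0.152^0.3197 = 5 / 0.5475 = 9.132
A = (19/9.132)^(1/0.3197) ⇒ ln A = ln(2.081)/0.3197 = 2.2917
A = e^2.2917 ≈ 9.891 mi²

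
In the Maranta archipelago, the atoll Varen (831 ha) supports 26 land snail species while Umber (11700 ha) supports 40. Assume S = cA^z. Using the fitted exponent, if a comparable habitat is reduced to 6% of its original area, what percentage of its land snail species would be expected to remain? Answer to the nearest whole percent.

63%

z = ln(40/26) / ln(11700/831) = 0.4308 / 2.6447 = 0.1629
S_new/S_old = (A_new/A_old)^z = 0.06^0.1629 = exp(0.1629 × -2.8134) = 0.6324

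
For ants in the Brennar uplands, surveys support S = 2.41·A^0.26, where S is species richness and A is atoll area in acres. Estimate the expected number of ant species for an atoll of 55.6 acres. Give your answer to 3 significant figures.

6.85

S = 2.41 × 55.6^0.26
ln S = ln 2.41 + 0.26 × ln 55.6 = 0.8796 + 0.26 × 4.0182 = 1.9244
S = e^1.9244 ≈ 6.851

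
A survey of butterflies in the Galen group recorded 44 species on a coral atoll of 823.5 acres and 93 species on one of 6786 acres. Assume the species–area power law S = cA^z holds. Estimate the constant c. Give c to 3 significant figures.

z = ln(S₂/S₁) / ln(A₂/A₁) = ln(93/44) / ln(6786/823.5) = 0.7484 / 2.1091 = 0.3549
c = S₁ / A₁^z = 44 / 823.5^0.3549 = 44 / 10.83 = 4.063

4.06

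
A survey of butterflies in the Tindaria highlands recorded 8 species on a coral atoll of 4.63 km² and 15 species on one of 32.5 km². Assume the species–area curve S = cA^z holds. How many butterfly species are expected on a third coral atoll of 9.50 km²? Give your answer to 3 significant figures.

z = ln(15/8) / ln(32.5/4.63) = 0.6286 / 1.9487 = 0.3226
c = 8 / 4.63^0.3226 = 8 / 1.639 = 4.88
S₃ = 4.88 × 9.5^0.3226 = 4.88 × 2.067 ≈ 10.09

10.1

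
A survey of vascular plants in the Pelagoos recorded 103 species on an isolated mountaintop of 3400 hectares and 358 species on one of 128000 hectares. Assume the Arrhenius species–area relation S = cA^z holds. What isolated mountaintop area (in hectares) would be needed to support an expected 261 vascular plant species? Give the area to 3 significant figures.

51000 hectares

z = ln(358/103) / ln(128000/3400) = 1.2458 / 3.6283 = 0.3434
c = 103 / 3400^0.3434 = 103 / 16.31 = 6.313
A = (261/6.313)^(1/0.3434) ⇒ ln A = ln(41.34)/0.3434 = 10.8394
A = e^10.8394 ≈ 50993 hectares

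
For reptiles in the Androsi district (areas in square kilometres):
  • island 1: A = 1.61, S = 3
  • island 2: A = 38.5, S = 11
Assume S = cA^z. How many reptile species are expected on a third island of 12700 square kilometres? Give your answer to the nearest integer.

118

z = ln(11/3) / ln(38.5/1.61) = 1.2993 / 3.1744 = 0.4093
c = 3 / 1.61^0.4093 = 3 / 1.215 = 2.469
S₃ = 2.469 × 12700^0.4093 = 2.469 × 47.83 ≈ 118.1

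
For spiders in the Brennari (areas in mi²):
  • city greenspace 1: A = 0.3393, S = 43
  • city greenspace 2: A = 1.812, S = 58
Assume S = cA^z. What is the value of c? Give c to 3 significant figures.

52.2

z = ln(S₂/S₁) / ln(A₂/A₁) = ln(58/43) / ln(1.812/0.3393) = 0.2992 / 1.6753 = 0.1786
c = S₁ / A₁^z = 43 / 0.3393^0.1786 = 43 / 0.8244 = 52.16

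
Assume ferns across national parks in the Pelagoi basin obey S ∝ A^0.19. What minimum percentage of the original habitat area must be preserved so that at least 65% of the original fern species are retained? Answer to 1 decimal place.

10.4%

Need (A_new/A_old)^0.19 = 0.65, so A_new/A_old = 0.65^(1/0.19) = 0.65^5.263
ln(A_new/A_old) = ln 0.65 / 0.19 = -0.4308 / 0.19 = -2.2673
A_new/A_old = e^-2.2673 ≈ 0.1036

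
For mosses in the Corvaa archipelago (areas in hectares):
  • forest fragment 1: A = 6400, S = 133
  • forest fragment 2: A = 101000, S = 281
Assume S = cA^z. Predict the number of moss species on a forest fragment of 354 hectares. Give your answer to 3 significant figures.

z = ln(281/133) / ln(101000/6400) = 0.7480 / 2.7588 = 0.2711
c = 133 / 6400^0.2711 = 133 / 10.76 = 12.36
S₃ = 12.36 × 354^0.2711 = 12.36 × 4.91 ≈ 60.67

60.7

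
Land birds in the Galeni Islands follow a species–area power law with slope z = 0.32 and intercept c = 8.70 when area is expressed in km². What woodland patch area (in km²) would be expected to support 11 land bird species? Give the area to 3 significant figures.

11 = 8.7 × A^0.32  ⇒  A^0.32 = 11/8.7 = 1.264
ln A = ln(1.264) / 0.32 = 0.2346 / 0.32 = 0.7330
A = e^0.7330 ≈ 2.081 km²

2.08 km²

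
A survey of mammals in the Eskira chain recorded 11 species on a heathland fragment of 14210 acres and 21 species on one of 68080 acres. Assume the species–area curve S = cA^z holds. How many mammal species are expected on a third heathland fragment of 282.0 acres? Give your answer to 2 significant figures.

z = ln(21/11) / ln(68080/14210) = 0.6466 / 1.5667 = 0.4127
c = 11 / 14210^0.4127 = 11 / 51.74 = 0.2126
S₃ = 0.2126 × 282^0.4127 = 0.2126 × 10.26 ≈ 2.182

2.2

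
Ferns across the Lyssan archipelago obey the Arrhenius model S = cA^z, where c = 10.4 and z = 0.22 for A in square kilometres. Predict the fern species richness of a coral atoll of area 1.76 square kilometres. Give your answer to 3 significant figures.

S = 10.4 × 1.76^0.22
ln S = ln 10.4 + 0.22 × ln 1.76 = 2.3418 + 0.22 × 0.5653 = 2.4662
S = e^2.4662 ≈ 11.78

11.8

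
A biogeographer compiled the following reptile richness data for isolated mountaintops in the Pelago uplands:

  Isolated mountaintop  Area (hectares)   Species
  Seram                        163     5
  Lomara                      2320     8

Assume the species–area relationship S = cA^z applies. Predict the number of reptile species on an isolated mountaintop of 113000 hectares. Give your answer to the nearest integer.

16

z = ln(8/5) / ln(2320/163) = 0.4700 / 2.6556 = 0.1770
c = 5 / 163^0.1770 = 5 / 2.463 = 2.03
S₃ = 2.03 × 113000^0.1770 = 2.03 × 7.84 ≈ 15.91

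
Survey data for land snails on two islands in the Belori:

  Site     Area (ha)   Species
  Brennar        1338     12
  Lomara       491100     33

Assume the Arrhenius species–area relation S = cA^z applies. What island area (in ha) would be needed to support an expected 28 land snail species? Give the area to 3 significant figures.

z = ln(33/12) / ln(491100/1338) = 1.0116 / 5.9055 = 0.1713
c = 12 / 1338^0.1713 = 12 / 3.432 = 3.496
A = (28/3.496)^(1/0.1713) ⇒ ln A = ln(8.008)/0.1713 = 12.1452
A = e^12.1452 ≈ 188197 ha

188000 ha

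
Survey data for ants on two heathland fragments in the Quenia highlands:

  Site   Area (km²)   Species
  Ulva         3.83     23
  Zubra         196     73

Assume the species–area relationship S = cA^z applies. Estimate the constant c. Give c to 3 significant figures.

z = ln(S₂/S₁) / ln(A₂/A₁) = ln(73/23) / ln(196/3.83) = 1.1550 / 3.9352 = 0.2935
c = S₁ / A₁^z = 23 / 3.83^0.2935 = 23 / 1.483 = 15.51

15.5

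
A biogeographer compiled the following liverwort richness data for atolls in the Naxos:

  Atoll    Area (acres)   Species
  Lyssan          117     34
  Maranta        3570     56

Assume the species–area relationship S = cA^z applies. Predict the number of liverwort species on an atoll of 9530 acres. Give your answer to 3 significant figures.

z = ln(56/34) / ln(3570/117) = 0.4990 / 3.4181 = 0.1460
c = 34 / 117^0.1460 = 34 / 2.004 = 16.97
S₃ = 16.97 × 9530^0.1460 = 16.97 × 3.81 ≈ 64.63

64.6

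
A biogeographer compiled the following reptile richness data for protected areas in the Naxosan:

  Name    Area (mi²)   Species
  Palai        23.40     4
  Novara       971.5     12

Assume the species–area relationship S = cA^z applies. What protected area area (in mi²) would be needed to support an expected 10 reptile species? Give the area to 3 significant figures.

523 mi²

z = ln(12/4) / ln(971.5/23.4) = 1.0986 / 3.7261 = 0.2948
c = 4 / 23.4^0.2948 = 4 / 2.533 = 1.579
A = (10/1.579)^(1/0.2948) ⇒ ln A = ln(6.333)/0.2948 = 6.2605
A = e^6.2605 ≈ 523.5 mi²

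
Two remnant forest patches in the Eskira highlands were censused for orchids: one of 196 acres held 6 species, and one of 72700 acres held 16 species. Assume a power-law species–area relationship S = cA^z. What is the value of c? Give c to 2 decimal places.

z = ln(S₂/S₁) / ln(A₂/A₁) = ln(16/6) / ln(72700/196) = 0.9808 / 5.9160 = 0.1658
c = S₁ / A₁^z = 6 / 196^0.1658 = 6 / 2.399 = 2.501

2.50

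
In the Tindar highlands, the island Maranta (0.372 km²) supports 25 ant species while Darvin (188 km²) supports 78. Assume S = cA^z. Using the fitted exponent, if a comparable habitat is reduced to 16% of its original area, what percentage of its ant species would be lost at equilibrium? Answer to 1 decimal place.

28.5%

z = ln(78/25) / ln(188/0.372) = 1.1378 / 6.2253 = 0.1828
S_new/S_old = (A_new/A_old)^z = 0.16^0.1828 = exp(0.1828 × -1.8326) = 0.7154
Fraction lost = 1 − 0.7154 = 0.2846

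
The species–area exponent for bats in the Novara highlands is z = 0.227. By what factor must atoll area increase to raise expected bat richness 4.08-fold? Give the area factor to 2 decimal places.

(A₂/A₁)^0.227 = 4.08, so A₂/A₁ = 4.08^(1/0.227) = 4.08^4.405
ln(A₂/A₁) = ln 4.08 / 0.227 = 1.4061 / 0.227 = 6.1943
A₂/A₁ = e^6.1943 ≈ 489.9

489.93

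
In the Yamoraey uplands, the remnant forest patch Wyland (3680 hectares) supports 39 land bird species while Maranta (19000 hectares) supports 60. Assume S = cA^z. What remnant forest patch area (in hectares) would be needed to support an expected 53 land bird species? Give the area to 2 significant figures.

z = ln(60/39) / ln(19000/3680) = 0.4308 / 1.6415 = 0.2624
c = 39 / 3680^0.2624 = 39 / 8.625 = 4.522
A = (53/4.522)^(1/0.2624) ⇒ ln A = ln(11.72)/0.2624 = 9.3795
A = e^9.3795 ≈ 11843 hectares

12000 hectares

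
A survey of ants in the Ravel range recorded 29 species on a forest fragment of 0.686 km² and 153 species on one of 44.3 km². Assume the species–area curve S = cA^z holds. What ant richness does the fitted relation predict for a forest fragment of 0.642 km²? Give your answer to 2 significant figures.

z = ln(153/29) / ln(44.3/0.686) = 1.6631 / 4.1679 = 0.3990
c = 29 / 0.686^0.3990 = 29 / 0.8604 = 33.71
S₃ = 33.71 × 0.642^0.3990 = 33.71 × 0.8379 ≈ 28.24

28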